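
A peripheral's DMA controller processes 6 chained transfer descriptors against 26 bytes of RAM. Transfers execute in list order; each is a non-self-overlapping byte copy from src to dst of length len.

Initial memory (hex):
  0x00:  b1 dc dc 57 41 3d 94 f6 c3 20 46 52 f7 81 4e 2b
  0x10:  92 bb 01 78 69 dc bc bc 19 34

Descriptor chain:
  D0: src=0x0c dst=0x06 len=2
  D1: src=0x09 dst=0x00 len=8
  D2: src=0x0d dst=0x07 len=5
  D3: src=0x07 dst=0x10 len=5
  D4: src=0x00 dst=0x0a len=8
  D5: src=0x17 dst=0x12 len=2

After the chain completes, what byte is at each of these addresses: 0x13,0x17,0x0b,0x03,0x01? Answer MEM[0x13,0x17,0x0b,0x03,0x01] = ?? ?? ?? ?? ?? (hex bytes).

D0: mem[0x06..0x07] <- [f7 81]
D1: mem[0x00..0x07] <- [20 46 52 f7 81 4e 2b 92]
D2: mem[0x07..0x0b] <- [81 4e 2b 92 bb]
D3: mem[0x10..0x14] <- [81 4e 2b 92 bb]
D4: mem[0x0a..0x11] <- [20 46 52 f7 81 4e 2b 81]
D5: mem[0x12..0x13] <- [bc 19]
query mem[0x13]=0x19, mem[0x17]=0xbc, mem[0x0b]=0x46, mem[0x03]=0xf7, mem[0x01]=0x46

MEM[0x13,0x17,0x0b,0x03,0x01] = 19 bc 46 f7 46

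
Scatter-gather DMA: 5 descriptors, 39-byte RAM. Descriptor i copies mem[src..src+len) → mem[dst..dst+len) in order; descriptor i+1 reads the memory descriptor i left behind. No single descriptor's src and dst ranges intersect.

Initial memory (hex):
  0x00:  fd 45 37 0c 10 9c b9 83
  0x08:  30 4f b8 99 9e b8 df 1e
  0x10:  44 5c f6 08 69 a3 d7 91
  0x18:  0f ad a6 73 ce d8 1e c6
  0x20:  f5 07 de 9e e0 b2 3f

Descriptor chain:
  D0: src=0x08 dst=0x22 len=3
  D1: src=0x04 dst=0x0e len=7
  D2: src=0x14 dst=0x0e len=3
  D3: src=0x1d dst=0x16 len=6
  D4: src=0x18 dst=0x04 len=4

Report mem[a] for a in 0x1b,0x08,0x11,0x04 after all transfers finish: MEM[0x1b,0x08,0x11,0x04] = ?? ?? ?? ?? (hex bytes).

MEM[0x1b,0x08,0x11,0x04] = 30 30 83 c6

#0 dst[0x22+3] := {0x30,0x4f,0xb8}
#1 dst[0x0e+7] := {0x10,0x9c,0xb9,0x83,0x30,0x4f,0xb8}
#2 dst[0x0e+3] := {0xb8,0xa3,0xd7}
#3 dst[0x16+6] := {0xd8,0x1e,0xc6,0xf5,0x07,0x30}
#4 dst[0x04+4] := {0xc6,0xf5,0x07,0x30}
query mem[0x1b]=0x30, mem[0x08]=0x30, mem[0x11]=0x83, mem[0x04]=0xc6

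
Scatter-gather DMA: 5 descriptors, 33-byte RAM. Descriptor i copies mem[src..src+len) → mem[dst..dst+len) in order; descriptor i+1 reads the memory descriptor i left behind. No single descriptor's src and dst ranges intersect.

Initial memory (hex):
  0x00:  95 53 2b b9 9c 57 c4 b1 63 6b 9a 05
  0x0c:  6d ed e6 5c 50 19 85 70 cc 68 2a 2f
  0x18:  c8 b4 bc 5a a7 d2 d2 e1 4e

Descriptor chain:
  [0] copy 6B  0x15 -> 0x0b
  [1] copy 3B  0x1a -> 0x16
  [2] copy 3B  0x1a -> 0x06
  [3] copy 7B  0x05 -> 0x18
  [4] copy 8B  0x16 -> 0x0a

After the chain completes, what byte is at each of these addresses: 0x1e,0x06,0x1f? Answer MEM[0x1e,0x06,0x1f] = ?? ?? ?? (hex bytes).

[0] 0x15->0x0b len=6 : 68 2a 2f c8 b4 bc
[1] 0x1a->0x16 len=3 : bc 5a a7
[2] 0x1a->0x06 len=3 : bc 5a a7
[3] 0x05->0x18 len=7 : 57 bc 5a a7 6b 9a 68
[4] 0x16->0x0a len=8 : bc 5a 57 bc 5a a7 6b 9a
query mem[0x1e]=0x68, mem[0x06]=0xbc, mem[0x1f]=0xe1

MEM[0x1e,0x06,0x1f] = 68 bc e1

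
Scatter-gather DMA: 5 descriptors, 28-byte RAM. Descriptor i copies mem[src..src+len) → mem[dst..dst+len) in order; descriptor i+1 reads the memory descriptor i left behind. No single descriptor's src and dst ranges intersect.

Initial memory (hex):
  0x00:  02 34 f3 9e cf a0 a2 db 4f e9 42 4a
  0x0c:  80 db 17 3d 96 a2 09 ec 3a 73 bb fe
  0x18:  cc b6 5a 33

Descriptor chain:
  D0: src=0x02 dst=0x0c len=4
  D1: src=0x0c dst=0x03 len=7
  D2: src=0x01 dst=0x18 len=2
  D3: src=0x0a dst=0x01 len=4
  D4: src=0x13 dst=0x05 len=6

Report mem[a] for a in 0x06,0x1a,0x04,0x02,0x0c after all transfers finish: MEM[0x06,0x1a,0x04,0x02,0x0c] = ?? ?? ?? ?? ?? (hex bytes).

MEM[0x06,0x1a,0x04,0x02,0x0c] = 3a 5a 9e 4a f3

[0] 0x02->0x0c len=4 : f3 9e cf a0
[1] 0x0c->0x03 len=7 : f3 9e cf a0 96 a2 09
[2] 0x01->0x18 len=2 : 34 f3
[3] 0x0a->0x01 len=4 : 42 4a f3 9e
[4] 0x13->0x05 len=6 : ec 3a 73 bb fe 34
query mem[0x06]=0x3a, mem[0x1a]=0x5a, mem[0x04]=0x9e, mem[0x02]=0x4a, mem[0x0c]=0xf3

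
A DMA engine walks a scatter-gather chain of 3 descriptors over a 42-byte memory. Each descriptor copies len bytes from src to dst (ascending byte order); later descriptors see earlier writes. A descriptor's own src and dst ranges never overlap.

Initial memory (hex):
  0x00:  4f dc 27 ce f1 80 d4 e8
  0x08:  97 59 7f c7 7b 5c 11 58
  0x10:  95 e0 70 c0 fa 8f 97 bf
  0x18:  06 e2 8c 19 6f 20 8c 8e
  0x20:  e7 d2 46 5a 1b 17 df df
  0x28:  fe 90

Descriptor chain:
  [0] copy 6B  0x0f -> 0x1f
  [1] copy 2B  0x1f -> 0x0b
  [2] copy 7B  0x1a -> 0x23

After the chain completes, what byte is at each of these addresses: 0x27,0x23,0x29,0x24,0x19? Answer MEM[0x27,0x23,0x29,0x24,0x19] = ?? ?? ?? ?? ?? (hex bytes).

[0] 0x0f->0x1f len=6 : 58 95 e0 70 c0 fa
[1] 0x1f->0x0b len=2 : 58 95
[2] 0x1a->0x23 len=7 : 8c 19 6f 20 8c 58 95
query mem[0x27]=0x8c, mem[0x23]=0x8c, mem[0x29]=0x95, mem[0x24]=0x19, mem[0x19]=0xe2

MEM[0x27,0x23,0x29,0x24,0x19] = 8c 8c 95 19 e2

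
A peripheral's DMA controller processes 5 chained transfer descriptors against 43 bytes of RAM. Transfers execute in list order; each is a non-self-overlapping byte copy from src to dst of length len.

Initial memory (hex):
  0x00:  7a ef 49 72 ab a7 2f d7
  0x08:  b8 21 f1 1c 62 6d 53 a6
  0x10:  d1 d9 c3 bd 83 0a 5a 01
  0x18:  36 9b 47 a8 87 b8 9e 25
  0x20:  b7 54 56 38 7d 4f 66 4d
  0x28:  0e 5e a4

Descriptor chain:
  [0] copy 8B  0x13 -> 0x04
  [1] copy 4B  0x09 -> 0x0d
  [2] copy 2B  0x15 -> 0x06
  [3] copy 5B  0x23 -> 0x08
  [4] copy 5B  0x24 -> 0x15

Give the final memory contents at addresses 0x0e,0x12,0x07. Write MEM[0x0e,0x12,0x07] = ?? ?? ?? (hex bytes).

#0 dst[0x04+8] := {0xbd,0x83,0x0a,0x5a,0x01,0x36,0x9b,0x47}
#1 dst[0x0d+4] := {0x36,0x9b,0x47,0x62}
#2 dst[0x06+2] := {0x0a,0x5a}
#3 dst[0x08+5] := {0x38,0x7d,0x4f,0x66,0x4d}
#4 dst[0x15+5] := {0x7d,0x4f,0x66,0x4d,0x0e}
query mem[0x0e]=0x9b, mem[0x12]=0xc3, mem[0x07]=0x5a

MEM[0x0e,0x12,0x07] = 9b c3 5a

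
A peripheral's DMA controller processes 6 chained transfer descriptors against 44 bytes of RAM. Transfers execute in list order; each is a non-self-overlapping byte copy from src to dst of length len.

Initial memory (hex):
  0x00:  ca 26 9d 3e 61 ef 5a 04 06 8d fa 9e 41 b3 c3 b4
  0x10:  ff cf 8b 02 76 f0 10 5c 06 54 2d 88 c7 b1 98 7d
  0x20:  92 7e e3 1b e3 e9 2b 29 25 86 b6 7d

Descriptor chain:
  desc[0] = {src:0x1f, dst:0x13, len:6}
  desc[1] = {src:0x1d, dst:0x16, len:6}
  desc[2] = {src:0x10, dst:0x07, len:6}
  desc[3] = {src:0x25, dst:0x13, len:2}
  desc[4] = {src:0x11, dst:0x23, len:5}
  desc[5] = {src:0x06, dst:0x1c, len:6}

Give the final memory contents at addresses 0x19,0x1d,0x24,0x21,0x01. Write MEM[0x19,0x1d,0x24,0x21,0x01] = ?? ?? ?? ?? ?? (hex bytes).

D0: mem[0x13..0x18] <- [7d 92 7e e3 1b e3]
D1: mem[0x16..0x1b] <- [b1 98 7d 92 7e e3]
D2: mem[0x07..0x0c] <- [ff cf 8b 7d 92 7e]
D3: mem[0x13..0x14] <- [e9 2b]
D4: mem[0x23..0x27] <- [cf 8b e9 2b 7e]
D5: mem[0x1c..0x21] <- [5a ff cf 8b 7d 92]
query mem[0x19]=0x92, mem[0x1d]=0xff, mem[0x24]=0x8b, mem[0x21]=0x92, mem[0x01]=0x26

MEM[0x19,0x1d,0x24,0x21,0x01] = 92 ff 8b 92 26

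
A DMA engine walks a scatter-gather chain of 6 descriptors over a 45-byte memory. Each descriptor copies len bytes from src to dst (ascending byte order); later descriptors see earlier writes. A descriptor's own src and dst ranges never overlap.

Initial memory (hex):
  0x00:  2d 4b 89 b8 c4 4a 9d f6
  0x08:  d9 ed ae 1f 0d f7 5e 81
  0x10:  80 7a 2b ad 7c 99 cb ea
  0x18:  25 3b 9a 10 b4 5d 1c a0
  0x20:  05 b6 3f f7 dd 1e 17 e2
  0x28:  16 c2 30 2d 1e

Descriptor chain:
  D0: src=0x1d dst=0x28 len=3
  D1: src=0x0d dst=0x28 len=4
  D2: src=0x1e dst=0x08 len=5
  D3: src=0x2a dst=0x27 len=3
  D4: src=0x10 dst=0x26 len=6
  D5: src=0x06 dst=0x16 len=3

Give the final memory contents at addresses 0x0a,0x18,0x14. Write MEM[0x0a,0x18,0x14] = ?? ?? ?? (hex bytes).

#0 dst[0x28+3] := {0x5d,0x1c,0xa0}
#1 dst[0x28+4] := {0xf7,0x5e,0x81,0x80}
#2 dst[0x08+5] := {0x1c,0xa0,0x05,0xb6,0x3f}
#3 dst[0x27+3] := {0x81,0x80,0x1e}
#4 dst[0x26+6] := {0x80,0x7a,0x2b,0xad,0x7c,0x99}
#5 dst[0x16+3] := {0x9d,0xf6,0x1c}
query mem[0x0a]=0x05, mem[0x18]=0x1c, mem[0x14]=0x7c

MEM[0x0a,0x18,0x14] = 05 1c 7c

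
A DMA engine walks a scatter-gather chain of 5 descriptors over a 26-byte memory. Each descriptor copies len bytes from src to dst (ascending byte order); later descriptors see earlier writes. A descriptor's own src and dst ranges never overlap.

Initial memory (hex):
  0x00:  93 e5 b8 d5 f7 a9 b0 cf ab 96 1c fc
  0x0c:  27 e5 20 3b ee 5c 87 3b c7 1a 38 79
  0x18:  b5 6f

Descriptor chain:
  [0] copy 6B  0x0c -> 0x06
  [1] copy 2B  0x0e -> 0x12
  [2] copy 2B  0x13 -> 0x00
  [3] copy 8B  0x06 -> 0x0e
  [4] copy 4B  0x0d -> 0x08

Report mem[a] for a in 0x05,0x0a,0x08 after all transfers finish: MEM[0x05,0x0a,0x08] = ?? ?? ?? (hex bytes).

D0: mem[0x06..0x0b] <- [27 e5 20 3b ee 5c]
D1: mem[0x12..0x13] <- [20 3b]
D2: mem[0x00..0x01] <- [3b c7]
D3: mem[0x0e..0x15] <- [27 e5 20 3b ee 5c 27 e5]
D4: mem[0x08..0x0b] <- [e5 27 e5 20]
query mem[0x05]=0xa9, mem[0x0a]=0xe5, mem[0x08]=0xe5

MEM[0x05,0x0a,0x08] = a9 e5 e5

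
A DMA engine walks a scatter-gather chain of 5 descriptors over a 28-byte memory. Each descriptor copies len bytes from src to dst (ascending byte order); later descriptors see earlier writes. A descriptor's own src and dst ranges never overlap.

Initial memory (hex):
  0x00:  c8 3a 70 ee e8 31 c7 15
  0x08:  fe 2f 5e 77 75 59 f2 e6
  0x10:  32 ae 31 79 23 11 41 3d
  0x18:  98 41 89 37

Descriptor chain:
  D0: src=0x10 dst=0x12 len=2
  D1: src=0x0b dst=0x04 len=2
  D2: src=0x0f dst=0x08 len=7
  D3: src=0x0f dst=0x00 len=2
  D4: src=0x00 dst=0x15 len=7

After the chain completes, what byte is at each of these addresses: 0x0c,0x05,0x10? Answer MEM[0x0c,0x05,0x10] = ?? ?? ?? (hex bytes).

MEM[0x0c,0x05,0x10] = ae 75 32

[0] 0x10->0x12 len=2 : 32 ae
[1] 0x0b->0x04 len=2 : 77 75
[2] 0x0f->0x08 len=7 : e6 32 ae 32 ae 23 11
[3] 0x0f->0x00 len=2 : e6 32
[4] 0x00->0x15 len=7 : e6 32 70 ee 77 75 c7
query mem[0x0c]=0xae, mem[0x05]=0x75, mem[0x10]=0x32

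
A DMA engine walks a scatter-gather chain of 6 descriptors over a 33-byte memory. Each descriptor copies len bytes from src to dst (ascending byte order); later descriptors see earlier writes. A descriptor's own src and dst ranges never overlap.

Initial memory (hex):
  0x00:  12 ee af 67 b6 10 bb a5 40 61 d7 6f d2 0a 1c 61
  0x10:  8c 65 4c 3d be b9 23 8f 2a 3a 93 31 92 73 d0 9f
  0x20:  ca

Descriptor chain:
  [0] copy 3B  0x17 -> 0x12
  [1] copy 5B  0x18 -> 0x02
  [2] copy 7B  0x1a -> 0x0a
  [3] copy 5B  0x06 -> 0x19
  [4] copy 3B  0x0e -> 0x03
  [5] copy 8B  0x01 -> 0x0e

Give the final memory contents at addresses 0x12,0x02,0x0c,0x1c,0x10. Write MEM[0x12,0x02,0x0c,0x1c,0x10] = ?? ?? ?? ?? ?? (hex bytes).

  after D0: wrote 3B at 0x12 = 8f2a3a
  after D1: wrote 5B at 0x02 = 2a3a933192
  after D2: wrote 7B at 0x0a = 93319273d09fca
  after D3: wrote 5B at 0x19 = 92a5406193
  after D4: wrote 3B at 0x03 = d09fca
  after D5: wrote 8B at 0x0e = ee2ad09fca92a540
query mem[0x12]=0xca, mem[0x02]=0x2a, mem[0x0c]=0x92, mem[0x1c]=0x61, mem[0x10]=0xd0

MEM[0x12,0x02,0x0c,0x1c,0x10] = ca 2a 92 61 d0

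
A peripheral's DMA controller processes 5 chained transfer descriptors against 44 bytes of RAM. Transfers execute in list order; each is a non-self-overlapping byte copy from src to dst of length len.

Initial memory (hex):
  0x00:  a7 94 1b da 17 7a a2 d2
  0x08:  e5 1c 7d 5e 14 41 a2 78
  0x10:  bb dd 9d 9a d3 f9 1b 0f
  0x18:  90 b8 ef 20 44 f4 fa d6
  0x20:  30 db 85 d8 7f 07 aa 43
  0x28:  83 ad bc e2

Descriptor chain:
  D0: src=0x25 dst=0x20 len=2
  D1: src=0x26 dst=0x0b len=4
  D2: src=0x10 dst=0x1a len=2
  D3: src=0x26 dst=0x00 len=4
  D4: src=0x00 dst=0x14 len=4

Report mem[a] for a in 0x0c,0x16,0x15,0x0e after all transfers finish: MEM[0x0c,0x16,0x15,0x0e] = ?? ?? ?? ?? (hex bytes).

[0] 0x25->0x20 len=2 : 07 aa
[1] 0x26->0x0b len=4 : aa 43 83 ad
[2] 0x10->0x1a len=2 : bb dd
[3] 0x26->0x00 len=4 : aa 43 83 ad
[4] 0x00->0x14 len=4 : aa 43 83 ad
query mem[0x0c]=0x43, mem[0x16]=0x83, mem[0x15]=0x43, mem[0x0e]=0xad

MEM[0x0c,0x16,0x15,0x0e] = 43 83 43 ad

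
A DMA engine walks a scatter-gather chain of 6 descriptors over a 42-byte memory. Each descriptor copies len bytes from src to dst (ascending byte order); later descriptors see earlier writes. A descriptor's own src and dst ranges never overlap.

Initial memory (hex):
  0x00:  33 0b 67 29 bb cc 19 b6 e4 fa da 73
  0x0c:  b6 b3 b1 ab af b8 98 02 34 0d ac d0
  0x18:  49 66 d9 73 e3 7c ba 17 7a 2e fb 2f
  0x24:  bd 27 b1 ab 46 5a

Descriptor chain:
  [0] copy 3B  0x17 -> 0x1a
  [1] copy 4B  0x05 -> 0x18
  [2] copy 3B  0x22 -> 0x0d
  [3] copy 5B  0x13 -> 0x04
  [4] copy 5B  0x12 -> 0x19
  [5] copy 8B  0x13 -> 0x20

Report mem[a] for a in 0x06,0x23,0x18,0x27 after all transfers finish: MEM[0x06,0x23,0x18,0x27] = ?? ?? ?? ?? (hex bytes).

[0] 0x17->0x1a len=3 : d0 49 66
[1] 0x05->0x18 len=4 : cc 19 b6 e4
[2] 0x22->0x0d len=3 : fb 2f bd
[3] 0x13->0x04 len=5 : 02 34 0d ac d0
[4] 0x12->0x19 len=5 : 98 02 34 0d ac
[5] 0x13->0x20 len=8 : 02 34 0d ac d0 cc 98 02
query mem[0x06]=0x0d, mem[0x23]=0xac, mem[0x18]=0xcc, mem[0x27]=0x02

MEM[0x06,0x23,0x18,0x27] = 0d ac cc 02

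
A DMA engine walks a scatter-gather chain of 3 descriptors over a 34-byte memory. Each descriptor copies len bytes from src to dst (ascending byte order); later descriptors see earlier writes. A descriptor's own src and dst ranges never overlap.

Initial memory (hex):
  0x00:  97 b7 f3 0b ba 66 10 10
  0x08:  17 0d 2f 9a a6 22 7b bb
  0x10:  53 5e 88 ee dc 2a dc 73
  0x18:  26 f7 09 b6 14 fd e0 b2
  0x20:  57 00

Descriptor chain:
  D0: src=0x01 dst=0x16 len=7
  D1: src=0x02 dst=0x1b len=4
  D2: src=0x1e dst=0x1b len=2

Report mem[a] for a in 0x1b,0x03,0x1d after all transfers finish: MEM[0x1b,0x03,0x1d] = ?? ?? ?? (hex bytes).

MEM[0x1b,0x03,0x1d] = 66 0b ba

  after D0: wrote 7B at 0x16 = b7f30bba661010
  after D1: wrote 4B at 0x1b = f30bba66
  after D2: wrote 2B at 0x1b = 66b2
query mem[0x1b]=0x66, mem[0x03]=0x0b, mem[0x1d]=0xba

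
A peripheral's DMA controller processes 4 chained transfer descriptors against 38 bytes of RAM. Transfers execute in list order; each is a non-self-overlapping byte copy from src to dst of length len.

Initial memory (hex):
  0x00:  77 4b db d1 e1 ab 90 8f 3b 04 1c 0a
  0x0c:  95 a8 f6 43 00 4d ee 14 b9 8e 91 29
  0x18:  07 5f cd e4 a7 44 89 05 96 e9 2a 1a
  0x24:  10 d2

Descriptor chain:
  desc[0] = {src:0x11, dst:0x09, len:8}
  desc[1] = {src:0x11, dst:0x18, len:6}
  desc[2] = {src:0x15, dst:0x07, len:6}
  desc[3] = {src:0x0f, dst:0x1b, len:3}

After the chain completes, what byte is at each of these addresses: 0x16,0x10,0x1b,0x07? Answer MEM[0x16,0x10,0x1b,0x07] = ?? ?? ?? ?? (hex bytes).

MEM[0x16,0x10,0x1b,0x07] = 91 07 29 8e

  after D0: wrote 8B at 0x09 = 4dee14b98e912907
  after D1: wrote 6B at 0x18 = 4dee14b98e91
  after D2: wrote 6B at 0x07 = 8e91294dee14
  after D3: wrote 3B at 0x1b = 29074d
query mem[0x16]=0x91, mem[0x10]=0x07, mem[0x1b]=0x29, mem[0x07]=0x8e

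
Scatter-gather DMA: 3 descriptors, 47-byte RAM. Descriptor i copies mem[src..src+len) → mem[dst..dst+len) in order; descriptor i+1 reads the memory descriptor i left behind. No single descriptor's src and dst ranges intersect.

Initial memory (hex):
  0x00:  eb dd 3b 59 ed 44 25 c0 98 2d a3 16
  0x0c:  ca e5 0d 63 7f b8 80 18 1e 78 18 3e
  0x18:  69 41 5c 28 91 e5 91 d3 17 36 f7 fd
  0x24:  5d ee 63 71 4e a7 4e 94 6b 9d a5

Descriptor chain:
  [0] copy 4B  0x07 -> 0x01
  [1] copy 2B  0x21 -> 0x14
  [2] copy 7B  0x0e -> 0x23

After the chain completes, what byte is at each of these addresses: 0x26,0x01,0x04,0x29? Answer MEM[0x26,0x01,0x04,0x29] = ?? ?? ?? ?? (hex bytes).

D0: mem[0x01..0x04] <- [c0 98 2d a3]
D1: mem[0x14..0x15] <- [36 f7]
D2: mem[0x23..0x29] <- [0d 63 7f b8 80 18 36]
query mem[0x26]=0xb8, mem[0x01]=0xc0, mem[0x04]=0xa3, mem[0x29]=0x36

MEM[0x26,0x01,0x04,0x29] = b8 c0 a3 36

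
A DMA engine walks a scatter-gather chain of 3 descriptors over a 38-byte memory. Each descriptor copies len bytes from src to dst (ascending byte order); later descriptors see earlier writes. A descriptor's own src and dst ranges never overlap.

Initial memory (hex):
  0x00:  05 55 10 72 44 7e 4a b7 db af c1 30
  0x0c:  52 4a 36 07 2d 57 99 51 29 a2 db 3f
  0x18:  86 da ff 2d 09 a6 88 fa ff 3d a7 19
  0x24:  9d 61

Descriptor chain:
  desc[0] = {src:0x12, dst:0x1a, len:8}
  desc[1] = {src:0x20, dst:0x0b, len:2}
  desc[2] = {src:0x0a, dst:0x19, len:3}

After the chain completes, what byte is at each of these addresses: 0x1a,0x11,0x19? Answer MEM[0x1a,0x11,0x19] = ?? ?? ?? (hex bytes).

#0 dst[0x1a+8] := {0x99,0x51,0x29,0xa2,0xdb,0x3f,0x86,0xda}
#1 dst[0x0b+2] := {0x86,0xda}
#2 dst[0x19+3] := {0xc1,0x86,0xda}
query mem[0x1a]=0x86, mem[0x11]=0x57, mem[0x19]=0xc1

MEM[0x1a,0x11,0x19] = 86 57 c1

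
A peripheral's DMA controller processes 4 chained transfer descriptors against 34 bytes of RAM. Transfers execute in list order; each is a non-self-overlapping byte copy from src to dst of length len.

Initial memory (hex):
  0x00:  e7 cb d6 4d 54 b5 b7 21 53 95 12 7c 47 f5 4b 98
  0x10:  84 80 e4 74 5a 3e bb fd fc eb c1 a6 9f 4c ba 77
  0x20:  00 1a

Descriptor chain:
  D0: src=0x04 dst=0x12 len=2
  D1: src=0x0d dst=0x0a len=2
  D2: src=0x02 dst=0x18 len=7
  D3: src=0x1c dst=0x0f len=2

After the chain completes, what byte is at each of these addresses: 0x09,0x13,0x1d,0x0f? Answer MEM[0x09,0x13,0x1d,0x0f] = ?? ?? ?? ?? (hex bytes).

MEM[0x09,0x13,0x1d,0x0f] = 95 b5 21 b7

D0: mem[0x12..0x13] <- [54 b5]
D1: mem[0x0a..0x0b] <- [f5 4b]
D2: mem[0x18..0x1e] <- [d6 4d 54 b5 b7 21 53]
D3: mem[0x0f..0x10] <- [b7 21]
query mem[0x09]=0x95, mem[0x13]=0xb5, mem[0x1d]=0x21, mem[0x0f]=0xb7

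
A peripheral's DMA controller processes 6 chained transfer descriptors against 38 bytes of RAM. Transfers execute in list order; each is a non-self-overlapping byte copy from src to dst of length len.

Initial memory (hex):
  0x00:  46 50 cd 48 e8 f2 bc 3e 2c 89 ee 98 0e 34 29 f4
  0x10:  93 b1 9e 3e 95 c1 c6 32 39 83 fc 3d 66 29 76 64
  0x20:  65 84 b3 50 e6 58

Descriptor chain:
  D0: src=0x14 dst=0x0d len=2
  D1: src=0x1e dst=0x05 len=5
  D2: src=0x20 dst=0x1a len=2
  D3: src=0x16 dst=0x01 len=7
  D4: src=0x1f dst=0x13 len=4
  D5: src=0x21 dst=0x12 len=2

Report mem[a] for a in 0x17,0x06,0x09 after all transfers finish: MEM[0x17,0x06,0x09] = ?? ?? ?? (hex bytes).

D0: mem[0x0d..0x0e] <- [95 c1]
D1: mem[0x05..0x09] <- [76 64 65 84 b3]
D2: mem[0x1a..0x1b] <- [65 84]
D3: mem[0x01..0x07] <- [c6 32 39 83 65 84 66]
D4: mem[0x13..0x16] <- [64 65 84 b3]
D5: mem[0x12..0x13] <- [84 b3]
query mem[0x17]=0x32, mem[0x06]=0x84, mem[0x09]=0xb3

MEM[0x17,0x06,0x09] = 32 84 b3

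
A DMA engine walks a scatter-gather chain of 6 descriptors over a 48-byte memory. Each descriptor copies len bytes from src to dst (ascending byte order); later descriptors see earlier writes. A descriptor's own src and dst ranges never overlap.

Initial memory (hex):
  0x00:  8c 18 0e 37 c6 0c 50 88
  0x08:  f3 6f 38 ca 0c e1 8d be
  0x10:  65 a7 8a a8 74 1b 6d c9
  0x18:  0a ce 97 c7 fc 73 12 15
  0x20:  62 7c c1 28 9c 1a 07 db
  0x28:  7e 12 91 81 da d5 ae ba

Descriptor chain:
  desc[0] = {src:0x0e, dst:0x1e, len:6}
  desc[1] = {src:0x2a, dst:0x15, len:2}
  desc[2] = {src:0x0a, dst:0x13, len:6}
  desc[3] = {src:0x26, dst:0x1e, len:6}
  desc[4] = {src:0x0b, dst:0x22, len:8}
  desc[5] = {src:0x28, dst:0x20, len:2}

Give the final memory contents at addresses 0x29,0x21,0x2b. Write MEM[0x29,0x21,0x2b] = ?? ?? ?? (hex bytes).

D0: mem[0x1e..0x23] <- [8d be 65 a7 8a a8]
D1: mem[0x15..0x16] <- [91 81]
D2: mem[0x13..0x18] <- [38 ca 0c e1 8d be]
D3: mem[0x1e..0x23] <- [07 db 7e 12 91 81]
D4: mem[0x22..0x29] <- [ca 0c e1 8d be 65 a7 8a]
D5: mem[0x20..0x21] <- [a7 8a]
query mem[0x29]=0x8a, mem[0x21]=0x8a, mem[0x2b]=0x81

MEM[0x29,0x21,0x2b] = 8a 8a 81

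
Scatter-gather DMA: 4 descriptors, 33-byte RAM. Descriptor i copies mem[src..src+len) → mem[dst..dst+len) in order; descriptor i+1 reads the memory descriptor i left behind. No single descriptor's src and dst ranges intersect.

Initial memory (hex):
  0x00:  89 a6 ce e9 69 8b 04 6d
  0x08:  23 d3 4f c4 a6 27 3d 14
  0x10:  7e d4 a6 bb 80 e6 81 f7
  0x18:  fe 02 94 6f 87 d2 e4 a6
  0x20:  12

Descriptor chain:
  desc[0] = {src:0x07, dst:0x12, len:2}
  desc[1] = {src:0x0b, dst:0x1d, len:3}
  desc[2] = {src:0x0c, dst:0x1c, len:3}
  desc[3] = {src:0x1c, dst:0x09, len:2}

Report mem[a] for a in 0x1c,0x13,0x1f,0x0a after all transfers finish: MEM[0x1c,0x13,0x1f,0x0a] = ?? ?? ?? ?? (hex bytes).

MEM[0x1c,0x13,0x1f,0x0a] = a6 23 27 27

#0 dst[0x12+2] := {0x6d,0x23}
#1 dst[0x1d+3] := {0xc4,0xa6,0x27}
#2 dst[0x1c+3] := {0xa6,0x27,0x3d}
#3 dst[0x09+2] := {0xa6,0x27}
query mem[0x1c]=0xa6, mem[0x13]=0x23, mem[0x1f]=0x27, mem[0x0a]=0x27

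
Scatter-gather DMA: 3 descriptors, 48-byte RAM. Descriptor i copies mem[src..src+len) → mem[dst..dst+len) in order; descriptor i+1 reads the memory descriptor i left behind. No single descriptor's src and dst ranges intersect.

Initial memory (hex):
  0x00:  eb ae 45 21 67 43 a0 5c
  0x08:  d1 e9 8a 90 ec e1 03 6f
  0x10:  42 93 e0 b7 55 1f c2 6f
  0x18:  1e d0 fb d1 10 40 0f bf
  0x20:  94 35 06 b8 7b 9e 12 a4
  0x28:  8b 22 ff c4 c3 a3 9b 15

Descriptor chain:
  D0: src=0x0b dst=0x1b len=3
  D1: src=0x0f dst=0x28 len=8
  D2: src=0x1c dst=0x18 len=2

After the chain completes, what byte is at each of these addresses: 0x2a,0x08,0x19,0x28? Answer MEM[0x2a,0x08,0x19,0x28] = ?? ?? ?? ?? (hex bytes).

[0] 0x0b->0x1b len=3 : 90 ec e1
[1] 0x0f->0x28 len=8 : 6f 42 93 e0 b7 55 1f c2
[2] 0x1c->0x18 len=2 : ec e1
query mem[0x2a]=0x93, mem[0x08]=0xd1, mem[0x19]=0xe1, mem[0x28]=0x6f

MEM[0x2a,0x08,0x19,0x28] = 93 d1 e1 6f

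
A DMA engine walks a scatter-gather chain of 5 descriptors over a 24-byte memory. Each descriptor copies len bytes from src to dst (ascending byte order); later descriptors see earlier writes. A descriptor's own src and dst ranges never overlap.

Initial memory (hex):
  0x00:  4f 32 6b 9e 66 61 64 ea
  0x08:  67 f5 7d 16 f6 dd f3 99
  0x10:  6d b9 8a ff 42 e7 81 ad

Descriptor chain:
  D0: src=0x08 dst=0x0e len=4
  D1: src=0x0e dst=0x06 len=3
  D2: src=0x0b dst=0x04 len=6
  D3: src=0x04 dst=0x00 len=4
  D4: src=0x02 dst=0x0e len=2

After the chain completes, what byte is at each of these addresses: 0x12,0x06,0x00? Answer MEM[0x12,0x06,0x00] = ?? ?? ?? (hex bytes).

#0 dst[0x0e+4] := {0x67,0xf5,0x7d,0x16}
#1 dst[0x06+3] := {0x67,0xf5,0x7d}
#2 dst[0x04+6] := {0x16,0xf6,0xdd,0x67,0xf5,0x7d}
#3 dst[0x00+4] := {0x16,0xf6,0xdd,0x67}
#4 dst[0x0e+2] := {0xdd,0x67}
query mem[0x12]=0x8a, mem[0x06]=0xdd, mem[0x00]=0x16

MEM[0x12,0x06,0x00] = 8a dd 16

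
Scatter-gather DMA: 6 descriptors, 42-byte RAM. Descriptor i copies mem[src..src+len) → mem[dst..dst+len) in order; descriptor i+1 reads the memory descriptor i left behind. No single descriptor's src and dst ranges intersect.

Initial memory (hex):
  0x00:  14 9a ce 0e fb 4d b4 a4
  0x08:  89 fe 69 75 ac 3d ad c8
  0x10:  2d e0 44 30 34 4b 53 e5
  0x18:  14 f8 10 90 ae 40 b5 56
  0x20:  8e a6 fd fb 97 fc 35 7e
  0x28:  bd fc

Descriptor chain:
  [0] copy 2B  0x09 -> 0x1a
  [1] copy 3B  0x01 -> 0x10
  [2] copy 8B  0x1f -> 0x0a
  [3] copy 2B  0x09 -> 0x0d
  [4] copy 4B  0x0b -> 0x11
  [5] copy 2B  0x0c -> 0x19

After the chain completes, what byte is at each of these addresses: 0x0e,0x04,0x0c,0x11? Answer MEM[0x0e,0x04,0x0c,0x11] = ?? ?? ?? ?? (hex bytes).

MEM[0x0e,0x04,0x0c,0x11] = 56 fb a6 8e

#0 dst[0x1a+2] := {0xfe,0x69}
#1 dst[0x10+3] := {0x9a,0xce,0x0e}
#2 dst[0x0a+8] := {0x56,0x8e,0xa6,0xfd,0xfb,0x97,0xfc,0x35}
#3 dst[0x0d+2] := {0xfe,0x56}
#4 dst[0x11+4] := {0x8e,0xa6,0xfe,0x56}
#5 dst[0x19+2] := {0xa6,0xfe}
query mem[0x0e]=0x56, mem[0x04]=0xfb, mem[0x0c]=0xa6, mem[0x11]=0x8e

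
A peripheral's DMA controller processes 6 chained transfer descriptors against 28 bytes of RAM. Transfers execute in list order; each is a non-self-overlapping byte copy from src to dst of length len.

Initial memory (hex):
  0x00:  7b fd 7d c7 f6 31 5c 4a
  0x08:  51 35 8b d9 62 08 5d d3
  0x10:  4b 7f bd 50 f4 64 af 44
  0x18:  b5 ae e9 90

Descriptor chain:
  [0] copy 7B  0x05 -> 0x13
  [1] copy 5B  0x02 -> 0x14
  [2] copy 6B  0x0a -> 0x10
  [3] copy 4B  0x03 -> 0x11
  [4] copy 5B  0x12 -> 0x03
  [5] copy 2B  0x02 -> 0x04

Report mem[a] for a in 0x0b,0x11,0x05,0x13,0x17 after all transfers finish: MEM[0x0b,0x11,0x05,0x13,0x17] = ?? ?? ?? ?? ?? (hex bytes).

D0: mem[0x13..0x19] <- [31 5c 4a 51 35 8b d9]
D1: mem[0x14..0x18] <- [7d c7 f6 31 5c]
D2: mem[0x10..0x15] <- [8b d9 62 08 5d d3]
D3: mem[0x11..0x14] <- [c7 f6 31 5c]
D4: mem[0x03..0x07] <- [f6 31 5c d3 f6]
D5: mem[0x04..0x05] <- [7d f6]
query mem[0x0b]=0xd9, mem[0x11]=0xc7, mem[0x05]=0xf6, mem[0x13]=0x31, mem[0x17]=0x31

MEM[0x0b,0x11,0x05,0x13,0x17] = d9 c7 f6 31 31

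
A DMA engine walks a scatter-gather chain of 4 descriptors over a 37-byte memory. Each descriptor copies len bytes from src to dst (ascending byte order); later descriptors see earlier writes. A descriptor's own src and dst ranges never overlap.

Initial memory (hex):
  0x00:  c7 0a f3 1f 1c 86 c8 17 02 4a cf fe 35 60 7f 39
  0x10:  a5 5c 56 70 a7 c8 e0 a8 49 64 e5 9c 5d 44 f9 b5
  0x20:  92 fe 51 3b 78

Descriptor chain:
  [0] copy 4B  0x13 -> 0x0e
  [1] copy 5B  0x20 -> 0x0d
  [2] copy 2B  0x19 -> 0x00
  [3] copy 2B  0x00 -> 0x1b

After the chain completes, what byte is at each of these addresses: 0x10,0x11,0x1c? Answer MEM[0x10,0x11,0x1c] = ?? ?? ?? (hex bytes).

MEM[0x10,0x11,0x1c] = 3b 78 e5

  after D0: wrote 4B at 0x0e = 70a7c8e0
  after D1: wrote 5B at 0x0d = 92fe513b78
  after D2: wrote 2B at 0x00 = 64e5
  after D3: wrote 2B at 0x1b = 64e5
query mem[0x10]=0x3b, mem[0x11]=0x78, mem[0x1c]=0xe5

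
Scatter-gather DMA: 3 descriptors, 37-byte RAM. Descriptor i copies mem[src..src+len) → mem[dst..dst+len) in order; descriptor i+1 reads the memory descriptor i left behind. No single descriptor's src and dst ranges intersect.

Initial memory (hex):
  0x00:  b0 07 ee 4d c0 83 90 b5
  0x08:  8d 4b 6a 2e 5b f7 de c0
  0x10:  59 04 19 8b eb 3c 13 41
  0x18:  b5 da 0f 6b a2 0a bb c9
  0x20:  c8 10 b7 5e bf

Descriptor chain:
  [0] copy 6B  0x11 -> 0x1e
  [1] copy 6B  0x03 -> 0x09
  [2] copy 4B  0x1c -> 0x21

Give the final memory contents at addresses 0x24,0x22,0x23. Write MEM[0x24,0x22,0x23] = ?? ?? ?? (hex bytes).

D0: mem[0x1e..0x23] <- [04 19 8b eb 3c 13]
D1: mem[0x09..0x0e] <- [4d c0 83 90 b5 8d]
D2: mem[0x21..0x24] <- [a2 0a 04 19]
query mem[0x24]=0x19, mem[0x22]=0x0a, mem[0x23]=0x04

MEM[0x24,0x22,0x23] = 19 0a 04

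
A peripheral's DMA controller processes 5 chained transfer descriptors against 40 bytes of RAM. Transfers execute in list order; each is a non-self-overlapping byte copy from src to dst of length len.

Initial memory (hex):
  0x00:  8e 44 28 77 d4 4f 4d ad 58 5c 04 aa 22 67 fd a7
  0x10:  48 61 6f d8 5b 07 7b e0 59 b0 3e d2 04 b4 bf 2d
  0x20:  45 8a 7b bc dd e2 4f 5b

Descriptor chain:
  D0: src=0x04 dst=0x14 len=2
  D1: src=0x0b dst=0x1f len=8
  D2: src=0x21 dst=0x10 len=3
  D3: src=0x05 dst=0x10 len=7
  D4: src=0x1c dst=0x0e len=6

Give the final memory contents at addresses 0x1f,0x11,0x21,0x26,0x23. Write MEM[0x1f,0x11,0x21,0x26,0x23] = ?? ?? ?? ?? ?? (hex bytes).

[0] 0x04->0x14 len=2 : d4 4f
[1] 0x0b->0x1f len=8 : aa 22 67 fd a7 48 61 6f
[2] 0x21->0x10 len=3 : 67 fd a7
[3] 0x05->0x10 len=7 : 4f 4d ad 58 5c 04 aa
[4] 0x1c->0x0e len=6 : 04 b4 bf aa 22 67
query mem[0x1f]=0xaa, mem[0x11]=0xaa, mem[0x21]=0x67, mem[0x26]=0x6f, mem[0x23]=0xa7

MEM[0x1f,0x11,0x21,0x26,0x23] = aa aa 67 6f a7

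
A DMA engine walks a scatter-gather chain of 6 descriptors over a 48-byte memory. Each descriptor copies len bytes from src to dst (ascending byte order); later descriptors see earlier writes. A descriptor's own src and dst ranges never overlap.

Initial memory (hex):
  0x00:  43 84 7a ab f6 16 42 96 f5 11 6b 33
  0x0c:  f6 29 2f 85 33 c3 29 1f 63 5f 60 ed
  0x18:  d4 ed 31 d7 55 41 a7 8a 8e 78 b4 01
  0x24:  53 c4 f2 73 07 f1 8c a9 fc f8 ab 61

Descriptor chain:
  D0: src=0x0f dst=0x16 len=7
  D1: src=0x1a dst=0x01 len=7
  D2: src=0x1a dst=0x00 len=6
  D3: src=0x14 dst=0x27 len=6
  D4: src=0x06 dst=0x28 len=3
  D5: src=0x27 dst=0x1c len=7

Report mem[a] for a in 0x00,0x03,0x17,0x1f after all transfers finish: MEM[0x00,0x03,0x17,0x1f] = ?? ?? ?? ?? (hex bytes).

  after D0: wrote 7B at 0x16 = 8533c3291f635f
  after D1: wrote 7B at 0x01 = 1f635f41a78a8e
  after D2: wrote 6B at 0x00 = 1f635f41a78a
  after D3: wrote 6B at 0x27 = 635f8533c329
  after D4: wrote 3B at 0x28 = 8a8ef5
  after D5: wrote 7B at 0x1c = 638a8ef5c329f8
query mem[0x00]=0x1f, mem[0x03]=0x41, mem[0x17]=0x33, mem[0x1f]=0xf5

MEM[0x00,0x03,0x17,0x1f] = 1f 41 33 f5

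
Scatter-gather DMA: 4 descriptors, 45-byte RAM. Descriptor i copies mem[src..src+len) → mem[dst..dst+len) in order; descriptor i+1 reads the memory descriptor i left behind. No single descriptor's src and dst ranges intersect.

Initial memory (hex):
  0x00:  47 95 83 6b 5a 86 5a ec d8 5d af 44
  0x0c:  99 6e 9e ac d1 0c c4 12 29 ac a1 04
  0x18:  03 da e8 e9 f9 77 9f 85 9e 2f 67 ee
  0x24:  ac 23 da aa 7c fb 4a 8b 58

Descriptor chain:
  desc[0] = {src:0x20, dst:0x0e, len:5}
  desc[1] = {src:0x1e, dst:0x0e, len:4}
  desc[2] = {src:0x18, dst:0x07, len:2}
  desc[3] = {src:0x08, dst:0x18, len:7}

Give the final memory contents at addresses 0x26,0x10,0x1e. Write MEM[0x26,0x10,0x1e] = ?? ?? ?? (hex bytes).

#0 dst[0x0e+5] := {0x9e,0x2f,0x67,0xee,0xac}
#1 dst[0x0e+4] := {0x9f,0x85,0x9e,0x2f}
#2 dst[0x07+2] := {0x03,0xda}
#3 dst[0x18+7] := {0xda,0x5d,0xaf,0x44,0x99,0x6e,0x9f}
query mem[0x26]=0xda, mem[0x10]=0x9e, mem[0x1e]=0x9f

MEM[0x26,0x10,0x1e] = da 9e 9f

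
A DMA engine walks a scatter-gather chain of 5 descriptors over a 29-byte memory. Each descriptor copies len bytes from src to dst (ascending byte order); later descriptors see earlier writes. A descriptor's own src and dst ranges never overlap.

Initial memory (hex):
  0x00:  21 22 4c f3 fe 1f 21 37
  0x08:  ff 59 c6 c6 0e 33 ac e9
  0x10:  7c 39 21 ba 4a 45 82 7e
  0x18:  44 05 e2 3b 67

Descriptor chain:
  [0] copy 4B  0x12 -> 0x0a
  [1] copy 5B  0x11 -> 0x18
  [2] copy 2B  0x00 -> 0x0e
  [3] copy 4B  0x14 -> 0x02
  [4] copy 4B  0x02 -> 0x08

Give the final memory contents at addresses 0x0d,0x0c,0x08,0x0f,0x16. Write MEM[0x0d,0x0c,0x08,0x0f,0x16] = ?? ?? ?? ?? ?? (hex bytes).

MEM[0x0d,0x0c,0x08,0x0f,0x16] = 45 4a 4a 22 82

#0 dst[0x0a+4] := {0x21,0xba,0x4a,0x45}
#1 dst[0x18+5] := {0x39,0x21,0xba,0x4a,0x45}
#2 dst[0x0e+2] := {0x21,0x22}
#3 dst[0x02+4] := {0x4a,0x45,0x82,0x7e}
#4 dst[0x08+4] := {0x4a,0x45,0x82,0x7e}
query mem[0x0d]=0x45, mem[0x0c]=0x4a, mem[0x08]=0x4a, mem[0x0f]=0x22, mem[0x16]=0x82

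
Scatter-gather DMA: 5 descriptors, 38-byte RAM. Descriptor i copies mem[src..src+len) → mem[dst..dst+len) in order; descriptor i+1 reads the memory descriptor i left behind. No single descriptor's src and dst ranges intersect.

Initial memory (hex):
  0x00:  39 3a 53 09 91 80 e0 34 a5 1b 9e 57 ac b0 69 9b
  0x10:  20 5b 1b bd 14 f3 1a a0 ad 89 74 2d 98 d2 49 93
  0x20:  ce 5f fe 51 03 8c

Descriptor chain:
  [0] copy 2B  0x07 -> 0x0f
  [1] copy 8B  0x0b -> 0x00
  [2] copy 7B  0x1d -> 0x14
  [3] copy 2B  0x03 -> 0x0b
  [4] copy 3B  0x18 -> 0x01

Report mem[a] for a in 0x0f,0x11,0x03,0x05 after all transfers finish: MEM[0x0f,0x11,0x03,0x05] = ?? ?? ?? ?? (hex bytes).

  after D0: wrote 2B at 0x0f = 34a5
  after D1: wrote 8B at 0x00 = 57acb06934a55b1b
  after D2: wrote 7B at 0x14 = d24993ce5ffe51
  after D3: wrote 2B at 0x0b = 6934
  after D4: wrote 3B at 0x01 = 5ffe51
query mem[0x0f]=0x34, mem[0x11]=0x5b, mem[0x03]=0x51, mem[0x05]=0xa5

MEM[0x0f,0x11,0x03,0x05] = 34 5b 51 a5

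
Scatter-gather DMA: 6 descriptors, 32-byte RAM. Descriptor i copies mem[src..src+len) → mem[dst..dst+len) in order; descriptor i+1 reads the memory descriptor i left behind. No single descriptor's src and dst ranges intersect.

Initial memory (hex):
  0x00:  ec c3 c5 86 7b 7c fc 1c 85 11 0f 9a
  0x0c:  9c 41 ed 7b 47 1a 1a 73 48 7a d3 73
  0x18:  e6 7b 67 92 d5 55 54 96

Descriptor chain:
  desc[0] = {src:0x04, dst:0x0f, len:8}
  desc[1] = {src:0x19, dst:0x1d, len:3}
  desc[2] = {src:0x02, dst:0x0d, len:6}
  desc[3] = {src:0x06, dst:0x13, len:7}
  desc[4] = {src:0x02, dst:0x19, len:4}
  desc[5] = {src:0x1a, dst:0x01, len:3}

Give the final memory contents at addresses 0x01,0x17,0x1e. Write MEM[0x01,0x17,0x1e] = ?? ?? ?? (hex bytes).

[0] 0x04->0x0f len=8 : 7b 7c fc 1c 85 11 0f 9a
[1] 0x19->0x1d len=3 : 7b 67 92
[2] 0x02->0x0d len=6 : c5 86 7b 7c fc 1c
[3] 0x06->0x13 len=7 : fc 1c 85 11 0f 9a 9c
[4] 0x02->0x19 len=4 : c5 86 7b 7c
[5] 0x1a->0x01 len=3 : 86 7b 7c
query mem[0x01]=0x86, mem[0x17]=0x0f, mem[0x1e]=0x67

MEM[0x01,0x17,0x1e] = 86 0f 67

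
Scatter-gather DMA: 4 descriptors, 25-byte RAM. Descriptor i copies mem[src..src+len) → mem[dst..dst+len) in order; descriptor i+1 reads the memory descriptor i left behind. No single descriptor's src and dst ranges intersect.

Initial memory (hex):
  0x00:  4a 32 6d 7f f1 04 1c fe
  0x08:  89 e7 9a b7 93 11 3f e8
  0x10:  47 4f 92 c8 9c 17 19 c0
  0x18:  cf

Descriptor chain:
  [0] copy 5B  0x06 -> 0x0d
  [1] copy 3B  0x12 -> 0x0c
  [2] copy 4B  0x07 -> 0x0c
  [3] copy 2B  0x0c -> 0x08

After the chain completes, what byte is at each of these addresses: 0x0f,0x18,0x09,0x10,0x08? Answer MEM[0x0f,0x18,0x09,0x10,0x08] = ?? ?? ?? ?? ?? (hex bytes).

  after D0: wrote 5B at 0x0d = 1cfe89e79a
  after D1: wrote 3B at 0x0c = 92c89c
  after D2: wrote 4B at 0x0c = fe89e79a
  after D3: wrote 2B at 0x08 = fe89
query mem[0x0f]=0x9a, mem[0x18]=0xcf, mem[0x09]=0x89, mem[0x10]=0xe7, mem[0x08]=0xfe

MEM[0x0f,0x18,0x09,0x10,0x08] = 9a cf 89 e7 fe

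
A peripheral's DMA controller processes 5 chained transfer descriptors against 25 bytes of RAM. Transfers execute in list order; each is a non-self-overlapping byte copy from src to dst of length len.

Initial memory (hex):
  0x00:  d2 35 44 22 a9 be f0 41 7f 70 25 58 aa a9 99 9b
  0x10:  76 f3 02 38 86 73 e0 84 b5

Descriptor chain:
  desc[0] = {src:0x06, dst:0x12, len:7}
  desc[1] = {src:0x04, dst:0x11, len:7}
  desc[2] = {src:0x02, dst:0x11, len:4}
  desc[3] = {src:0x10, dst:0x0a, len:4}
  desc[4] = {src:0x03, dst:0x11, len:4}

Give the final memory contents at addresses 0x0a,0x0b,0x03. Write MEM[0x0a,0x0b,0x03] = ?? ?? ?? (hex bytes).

D0: mem[0x12..0x18] <- [f0 41 7f 70 25 58 aa]
D1: mem[0x11..0x17] <- [a9 be f0 41 7f 70 25]
D2: mem[0x11..0x14] <- [44 22 a9 be]
D3: mem[0x0a..0x0d] <- [76 44 22 a9]
D4: mem[0x11..0x14] <- [22 a9 be f0]
query mem[0x0a]=0x76, mem[0x0b]=0x44, mem[0x03]=0x22

MEM[0x0a,0x0b,0x03] = 76 44 22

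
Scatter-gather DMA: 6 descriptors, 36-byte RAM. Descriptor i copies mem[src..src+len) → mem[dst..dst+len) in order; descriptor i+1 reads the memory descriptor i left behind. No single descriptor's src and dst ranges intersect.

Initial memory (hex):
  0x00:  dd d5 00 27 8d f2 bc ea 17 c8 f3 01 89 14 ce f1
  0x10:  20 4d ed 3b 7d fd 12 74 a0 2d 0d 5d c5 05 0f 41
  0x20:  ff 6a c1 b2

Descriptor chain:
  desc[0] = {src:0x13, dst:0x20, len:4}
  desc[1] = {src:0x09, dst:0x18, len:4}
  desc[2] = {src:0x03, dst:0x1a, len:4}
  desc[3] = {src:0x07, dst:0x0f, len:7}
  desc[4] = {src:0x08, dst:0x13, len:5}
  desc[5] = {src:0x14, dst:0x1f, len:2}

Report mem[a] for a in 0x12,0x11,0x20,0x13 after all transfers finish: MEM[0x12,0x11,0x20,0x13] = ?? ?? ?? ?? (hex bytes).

MEM[0x12,0x11,0x20,0x13] = f3 c8 f3 17

D0: mem[0x20..0x23] <- [3b 7d fd 12]
D1: mem[0x18..0x1b] <- [c8 f3 01 89]
D2: mem[0x1a..0x1d] <- [27 8d f2 bc]
D3: mem[0x0f..0x15] <- [ea 17 c8 f3 01 89 14]
D4: mem[0x13..0x17] <- [17 c8 f3 01 89]
D5: mem[0x1f..0x20] <- [c8 f3]
query mem[0x12]=0xf3, mem[0x11]=0xc8, mem[0x20]=0xf3, mem[0x13]=0x17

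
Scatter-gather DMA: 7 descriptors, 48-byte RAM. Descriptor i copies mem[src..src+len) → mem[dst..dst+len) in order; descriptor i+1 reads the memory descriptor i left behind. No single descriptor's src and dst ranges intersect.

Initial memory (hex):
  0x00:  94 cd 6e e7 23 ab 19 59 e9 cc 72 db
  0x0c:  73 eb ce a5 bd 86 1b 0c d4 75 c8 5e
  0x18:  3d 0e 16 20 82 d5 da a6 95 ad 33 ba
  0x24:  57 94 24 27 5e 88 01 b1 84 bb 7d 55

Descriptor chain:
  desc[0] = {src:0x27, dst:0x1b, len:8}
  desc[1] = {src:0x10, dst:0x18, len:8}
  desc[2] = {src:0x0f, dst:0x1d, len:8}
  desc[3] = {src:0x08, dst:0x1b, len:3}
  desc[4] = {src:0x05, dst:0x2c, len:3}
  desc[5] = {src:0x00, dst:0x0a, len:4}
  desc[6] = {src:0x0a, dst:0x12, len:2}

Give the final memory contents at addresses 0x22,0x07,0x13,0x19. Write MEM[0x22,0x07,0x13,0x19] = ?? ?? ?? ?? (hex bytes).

D0: mem[0x1b..0x22] <- [27 5e 88 01 b1 84 bb 7d]
D1: mem[0x18..0x1f] <- [bd 86 1b 0c d4 75 c8 5e]
D2: mem[0x1d..0x24] <- [a5 bd 86 1b 0c d4 75 c8]
D3: mem[0x1b..0x1d] <- [e9 cc 72]
D4: mem[0x2c..0x2e] <- [ab 19 59]
D5: mem[0x0a..0x0d] <- [94 cd 6e e7]
D6: mem[0x12..0x13] <- [94 cd]
query mem[0x22]=0xd4, mem[0x07]=0x59, mem[0x13]=0xcd, mem[0x19]=0x86

MEM[0x22,0x07,0x13,0x19] = d4 59 cd 86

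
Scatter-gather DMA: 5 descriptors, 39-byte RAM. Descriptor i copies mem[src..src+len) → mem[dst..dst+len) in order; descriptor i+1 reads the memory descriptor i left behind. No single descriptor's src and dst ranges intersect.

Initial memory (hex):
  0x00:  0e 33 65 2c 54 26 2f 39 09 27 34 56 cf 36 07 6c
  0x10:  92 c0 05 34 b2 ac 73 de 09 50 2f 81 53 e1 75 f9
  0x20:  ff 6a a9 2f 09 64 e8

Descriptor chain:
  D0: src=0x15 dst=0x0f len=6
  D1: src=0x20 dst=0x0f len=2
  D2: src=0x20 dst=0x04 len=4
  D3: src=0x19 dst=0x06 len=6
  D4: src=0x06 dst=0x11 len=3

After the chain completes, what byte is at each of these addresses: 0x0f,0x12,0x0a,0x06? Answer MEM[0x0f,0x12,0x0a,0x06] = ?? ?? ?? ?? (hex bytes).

#0 dst[0x0f+6] := {0xac,0x73,0xde,0x09,0x50,0x2f}
#1 dst[0x0f+2] := {0xff,0x6a}
#2 dst[0x04+4] := {0xff,0x6a,0xa9,0x2f}
#3 dst[0x06+6] := {0x50,0x2f,0x81,0x53,0xe1,0x75}
#4 dst[0x11+3] := {0x50,0x2f,0x81}
query mem[0x0f]=0xff, mem[0x12]=0x2f, mem[0x0a]=0xe1, mem[0x06]=0x50

MEM[0x0f,0x12,0x0a,0x06] = ff 2f e1 50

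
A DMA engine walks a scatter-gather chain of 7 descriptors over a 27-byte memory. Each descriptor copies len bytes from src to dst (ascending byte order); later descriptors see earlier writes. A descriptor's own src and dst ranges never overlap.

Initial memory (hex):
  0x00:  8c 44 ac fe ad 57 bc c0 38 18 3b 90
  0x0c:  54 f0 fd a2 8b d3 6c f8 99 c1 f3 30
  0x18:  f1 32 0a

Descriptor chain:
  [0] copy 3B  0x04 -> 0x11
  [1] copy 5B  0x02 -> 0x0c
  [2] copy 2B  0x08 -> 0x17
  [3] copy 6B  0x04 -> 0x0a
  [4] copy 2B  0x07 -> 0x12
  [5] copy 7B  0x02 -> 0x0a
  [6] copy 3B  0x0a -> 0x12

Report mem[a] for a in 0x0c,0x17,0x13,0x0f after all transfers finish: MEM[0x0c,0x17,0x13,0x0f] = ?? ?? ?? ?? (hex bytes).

MEM[0x0c,0x17,0x13,0x0f] = ad 38 fe c0

  after D0: wrote 3B at 0x11 = ad57bc
  after D1: wrote 5B at 0x0c = acfead57bc
  after D2: wrote 2B at 0x17 = 3818
  after D3: wrote 6B at 0x0a = ad57bcc03818
  after D4: wrote 2B at 0x12 = c038
  after D5: wrote 7B at 0x0a = acfead57bcc038
  after D6: wrote 3B at 0x12 = acfead
query mem[0x0c]=0xad, mem[0x17]=0x38, mem[0x13]=0xfe, mem[0x0f]=0xc0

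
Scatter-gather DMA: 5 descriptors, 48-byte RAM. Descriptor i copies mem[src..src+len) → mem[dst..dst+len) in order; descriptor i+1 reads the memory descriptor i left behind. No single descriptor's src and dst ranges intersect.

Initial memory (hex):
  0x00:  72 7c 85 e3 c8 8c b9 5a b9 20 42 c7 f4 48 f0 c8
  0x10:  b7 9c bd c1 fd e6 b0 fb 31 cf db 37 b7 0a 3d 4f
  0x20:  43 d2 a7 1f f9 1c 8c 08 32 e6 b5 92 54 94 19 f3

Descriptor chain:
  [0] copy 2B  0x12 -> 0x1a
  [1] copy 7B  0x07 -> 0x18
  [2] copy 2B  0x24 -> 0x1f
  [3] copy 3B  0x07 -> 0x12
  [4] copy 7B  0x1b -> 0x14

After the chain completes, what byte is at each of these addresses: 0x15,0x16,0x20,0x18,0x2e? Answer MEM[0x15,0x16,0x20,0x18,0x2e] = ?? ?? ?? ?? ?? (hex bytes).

D0: mem[0x1a..0x1b] <- [bd c1]
D1: mem[0x18..0x1e] <- [5a b9 20 42 c7 f4 48]
D2: mem[0x1f..0x20] <- [f9 1c]
D3: mem[0x12..0x14] <- [5a b9 20]
D4: mem[0x14..0x1a] <- [42 c7 f4 48 f9 1c d2]
query mem[0x15]=0xc7, mem[0x16]=0xf4, mem[0x20]=0x1c, mem[0x18]=0xf9, mem[0x2e]=0x19

MEM[0x15,0x16,0x20,0x18,0x2e] = c7 f4 1c f9 19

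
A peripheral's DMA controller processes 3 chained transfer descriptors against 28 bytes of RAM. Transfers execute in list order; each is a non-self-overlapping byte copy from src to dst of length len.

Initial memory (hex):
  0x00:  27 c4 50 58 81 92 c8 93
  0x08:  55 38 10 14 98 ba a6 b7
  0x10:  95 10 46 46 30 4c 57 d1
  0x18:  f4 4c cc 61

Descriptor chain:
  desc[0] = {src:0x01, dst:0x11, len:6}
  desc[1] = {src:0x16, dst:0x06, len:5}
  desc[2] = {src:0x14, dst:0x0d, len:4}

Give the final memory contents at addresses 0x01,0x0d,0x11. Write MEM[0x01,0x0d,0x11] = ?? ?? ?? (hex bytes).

MEM[0x01,0x0d,0x11] = c4 81 c4

  after D0: wrote 6B at 0x11 = c450588192c8
  after D1: wrote 5B at 0x06 = c8d1f44ccc
  after D2: wrote 4B at 0x0d = 8192c8d1
query mem[0x01]=0xc4, mem[0x0d]=0x81, mem[0x11]=0xc4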